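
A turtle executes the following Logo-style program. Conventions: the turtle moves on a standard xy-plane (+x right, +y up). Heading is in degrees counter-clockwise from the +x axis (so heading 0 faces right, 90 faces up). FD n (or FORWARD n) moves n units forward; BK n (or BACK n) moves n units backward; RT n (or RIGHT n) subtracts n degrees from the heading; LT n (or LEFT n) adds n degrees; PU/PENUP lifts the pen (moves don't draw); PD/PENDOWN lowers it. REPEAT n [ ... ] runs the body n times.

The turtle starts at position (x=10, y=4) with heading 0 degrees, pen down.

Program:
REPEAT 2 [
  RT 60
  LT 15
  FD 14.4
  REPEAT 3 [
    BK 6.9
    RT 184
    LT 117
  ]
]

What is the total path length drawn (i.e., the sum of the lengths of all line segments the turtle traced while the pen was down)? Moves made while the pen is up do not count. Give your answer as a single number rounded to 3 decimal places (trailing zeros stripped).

Answer: 70.2

Derivation:
Executing turtle program step by step:
Start: pos=(10,4), heading=0, pen down
REPEAT 2 [
  -- iteration 1/2 --
  RT 60: heading 0 -> 300
  LT 15: heading 300 -> 315
  FD 14.4: (10,4) -> (20.182,-6.182) [heading=315, draw]
  REPEAT 3 [
    -- iteration 1/3 --
    BK 6.9: (20.182,-6.182) -> (15.303,-1.303) [heading=315, draw]
    RT 184: heading 315 -> 131
    LT 117: heading 131 -> 248
    -- iteration 2/3 --
    BK 6.9: (15.303,-1.303) -> (17.888,5.094) [heading=248, draw]
    RT 184: heading 248 -> 64
    LT 117: heading 64 -> 181
    -- iteration 3/3 --
    BK 6.9: (17.888,5.094) -> (24.787,5.215) [heading=181, draw]
    RT 184: heading 181 -> 357
    LT 117: heading 357 -> 114
  ]
  -- iteration 2/2 --
  RT 60: heading 114 -> 54
  LT 15: heading 54 -> 69
  FD 14.4: (24.787,5.215) -> (29.948,18.658) [heading=69, draw]
  REPEAT 3 [
    -- iteration 1/3 --
    BK 6.9: (29.948,18.658) -> (27.475,12.217) [heading=69, draw]
    RT 184: heading 69 -> 245
    LT 117: heading 245 -> 2
    -- iteration 2/3 --
    BK 6.9: (27.475,12.217) -> (20.579,11.976) [heading=2, draw]
    RT 184: heading 2 -> 178
    LT 117: heading 178 -> 295
    -- iteration 3/3 --
    BK 6.9: (20.579,11.976) -> (17.663,18.229) [heading=295, draw]
    RT 184: heading 295 -> 111
    LT 117: heading 111 -> 228
  ]
]
Final: pos=(17.663,18.229), heading=228, 8 segment(s) drawn

Segment lengths:
  seg 1: (10,4) -> (20.182,-6.182), length = 14.4
  seg 2: (20.182,-6.182) -> (15.303,-1.303), length = 6.9
  seg 3: (15.303,-1.303) -> (17.888,5.094), length = 6.9
  seg 4: (17.888,5.094) -> (24.787,5.215), length = 6.9
  seg 5: (24.787,5.215) -> (29.948,18.658), length = 14.4
  seg 6: (29.948,18.658) -> (27.475,12.217), length = 6.9
  seg 7: (27.475,12.217) -> (20.579,11.976), length = 6.9
  seg 8: (20.579,11.976) -> (17.663,18.229), length = 6.9
Total = 70.2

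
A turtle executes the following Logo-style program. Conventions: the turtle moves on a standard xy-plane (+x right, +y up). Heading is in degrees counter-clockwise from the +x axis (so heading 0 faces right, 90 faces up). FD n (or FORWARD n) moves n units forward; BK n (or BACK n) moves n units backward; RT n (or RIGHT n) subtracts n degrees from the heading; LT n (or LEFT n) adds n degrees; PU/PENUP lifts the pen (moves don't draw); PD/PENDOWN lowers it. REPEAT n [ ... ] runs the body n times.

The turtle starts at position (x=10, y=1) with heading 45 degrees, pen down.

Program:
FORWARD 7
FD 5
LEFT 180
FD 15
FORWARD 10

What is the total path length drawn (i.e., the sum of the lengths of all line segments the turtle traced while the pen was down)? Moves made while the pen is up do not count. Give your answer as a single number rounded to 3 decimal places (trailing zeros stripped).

Answer: 37

Derivation:
Executing turtle program step by step:
Start: pos=(10,1), heading=45, pen down
FD 7: (10,1) -> (14.95,5.95) [heading=45, draw]
FD 5: (14.95,5.95) -> (18.485,9.485) [heading=45, draw]
LT 180: heading 45 -> 225
FD 15: (18.485,9.485) -> (7.879,-1.121) [heading=225, draw]
FD 10: (7.879,-1.121) -> (0.808,-8.192) [heading=225, draw]
Final: pos=(0.808,-8.192), heading=225, 4 segment(s) drawn

Segment lengths:
  seg 1: (10,1) -> (14.95,5.95), length = 7
  seg 2: (14.95,5.95) -> (18.485,9.485), length = 5
  seg 3: (18.485,9.485) -> (7.879,-1.121), length = 15
  seg 4: (7.879,-1.121) -> (0.808,-8.192), length = 10
Total = 37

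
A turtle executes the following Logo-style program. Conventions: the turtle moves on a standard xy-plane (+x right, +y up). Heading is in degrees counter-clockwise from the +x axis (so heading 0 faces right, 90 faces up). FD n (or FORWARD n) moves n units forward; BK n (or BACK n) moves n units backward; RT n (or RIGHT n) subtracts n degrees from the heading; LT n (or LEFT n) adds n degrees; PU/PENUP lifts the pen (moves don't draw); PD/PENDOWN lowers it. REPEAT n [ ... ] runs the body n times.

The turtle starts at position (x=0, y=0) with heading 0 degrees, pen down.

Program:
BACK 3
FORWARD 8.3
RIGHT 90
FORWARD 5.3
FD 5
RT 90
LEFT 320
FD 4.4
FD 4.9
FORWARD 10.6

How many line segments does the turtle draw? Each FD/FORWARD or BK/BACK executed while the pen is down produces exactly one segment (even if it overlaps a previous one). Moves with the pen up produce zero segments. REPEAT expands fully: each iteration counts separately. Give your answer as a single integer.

Executing turtle program step by step:
Start: pos=(0,0), heading=0, pen down
BK 3: (0,0) -> (-3,0) [heading=0, draw]
FD 8.3: (-3,0) -> (5.3,0) [heading=0, draw]
RT 90: heading 0 -> 270
FD 5.3: (5.3,0) -> (5.3,-5.3) [heading=270, draw]
FD 5: (5.3,-5.3) -> (5.3,-10.3) [heading=270, draw]
RT 90: heading 270 -> 180
LT 320: heading 180 -> 140
FD 4.4: (5.3,-10.3) -> (1.929,-7.472) [heading=140, draw]
FD 4.9: (1.929,-7.472) -> (-1.824,-4.322) [heading=140, draw]
FD 10.6: (-1.824,-4.322) -> (-9.944,2.491) [heading=140, draw]
Final: pos=(-9.944,2.491), heading=140, 7 segment(s) drawn
Segments drawn: 7

Answer: 7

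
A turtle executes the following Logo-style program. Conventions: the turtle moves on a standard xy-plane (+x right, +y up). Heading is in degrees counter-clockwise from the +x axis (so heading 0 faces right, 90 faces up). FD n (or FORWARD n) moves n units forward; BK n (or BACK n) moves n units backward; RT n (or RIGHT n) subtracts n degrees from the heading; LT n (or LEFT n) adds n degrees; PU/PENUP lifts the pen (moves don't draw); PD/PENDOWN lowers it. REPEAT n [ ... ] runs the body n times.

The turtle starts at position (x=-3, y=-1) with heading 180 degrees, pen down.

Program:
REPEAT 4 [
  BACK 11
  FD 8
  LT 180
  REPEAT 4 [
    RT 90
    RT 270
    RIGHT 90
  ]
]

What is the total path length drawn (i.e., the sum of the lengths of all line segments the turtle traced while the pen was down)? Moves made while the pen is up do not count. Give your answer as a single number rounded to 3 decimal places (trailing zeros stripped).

Answer: 76

Derivation:
Executing turtle program step by step:
Start: pos=(-3,-1), heading=180, pen down
REPEAT 4 [
  -- iteration 1/4 --
  BK 11: (-3,-1) -> (8,-1) [heading=180, draw]
  FD 8: (8,-1) -> (0,-1) [heading=180, draw]
  LT 180: heading 180 -> 0
  REPEAT 4 [
    -- iteration 1/4 --
    RT 90: heading 0 -> 270
    RT 270: heading 270 -> 0
    RT 90: heading 0 -> 270
    -- iteration 2/4 --
    RT 90: heading 270 -> 180
    RT 270: heading 180 -> 270
    RT 90: heading 270 -> 180
    -- iteration 3/4 --
    RT 90: heading 180 -> 90
    RT 270: heading 90 -> 180
    RT 90: heading 180 -> 90
    -- iteration 4/4 --
    RT 90: heading 90 -> 0
    RT 270: heading 0 -> 90
    RT 90: heading 90 -> 0
  ]
  -- iteration 2/4 --
  BK 11: (0,-1) -> (-11,-1) [heading=0, draw]
  FD 8: (-11,-1) -> (-3,-1) [heading=0, draw]
  LT 180: heading 0 -> 180
  REPEAT 4 [
    -- iteration 1/4 --
    RT 90: heading 180 -> 90
    RT 270: heading 90 -> 180
    RT 90: heading 180 -> 90
    -- iteration 2/4 --
    RT 90: heading 90 -> 0
    RT 270: heading 0 -> 90
    RT 90: heading 90 -> 0
    -- iteration 3/4 --
    RT 90: heading 0 -> 270
    RT 270: heading 270 -> 0
    RT 90: heading 0 -> 270
    -- iteration 4/4 --
    RT 90: heading 270 -> 180
    RT 270: heading 180 -> 270
    RT 90: heading 270 -> 180
  ]
  -- iteration 3/4 --
  BK 11: (-3,-1) -> (8,-1) [heading=180, draw]
  FD 8: (8,-1) -> (0,-1) [heading=180, draw]
  LT 180: heading 180 -> 0
  REPEAT 4 [
    -- iteration 1/4 --
    RT 90: heading 0 -> 270
    RT 270: heading 270 -> 0
    RT 90: heading 0 -> 270
    -- iteration 2/4 --
    RT 90: heading 270 -> 180
    RT 270: heading 180 -> 270
    RT 90: heading 270 -> 180
    -- iteration 3/4 --
    RT 90: heading 180 -> 90
    RT 270: heading 90 -> 180
    RT 90: heading 180 -> 90
    -- iteration 4/4 --
    RT 90: heading 90 -> 0
    RT 270: heading 0 -> 90
    RT 90: heading 90 -> 0
  ]
  -- iteration 4/4 --
  BK 11: (0,-1) -> (-11,-1) [heading=0, draw]
  FD 8: (-11,-1) -> (-3,-1) [heading=0, draw]
  LT 180: heading 0 -> 180
  REPEAT 4 [
    -- iteration 1/4 --
    RT 90: heading 180 -> 90
    RT 270: heading 90 -> 180
    RT 90: heading 180 -> 90
    -- iteration 2/4 --
    RT 90: heading 90 -> 0
    RT 270: heading 0 -> 90
    RT 90: heading 90 -> 0
    -- iteration 3/4 --
    RT 90: heading 0 -> 270
    RT 270: heading 270 -> 0
    RT 90: heading 0 -> 270
    -- iteration 4/4 --
    RT 90: heading 270 -> 180
    RT 270: heading 180 -> 270
    RT 90: heading 270 -> 180
  ]
]
Final: pos=(-3,-1), heading=180, 8 segment(s) drawn

Segment lengths:
  seg 1: (-3,-1) -> (8,-1), length = 11
  seg 2: (8,-1) -> (0,-1), length = 8
  seg 3: (0,-1) -> (-11,-1), length = 11
  seg 4: (-11,-1) -> (-3,-1), length = 8
  seg 5: (-3,-1) -> (8,-1), length = 11
  seg 6: (8,-1) -> (0,-1), length = 8
  seg 7: (0,-1) -> (-11,-1), length = 11
  seg 8: (-11,-1) -> (-3,-1), length = 8
Total = 76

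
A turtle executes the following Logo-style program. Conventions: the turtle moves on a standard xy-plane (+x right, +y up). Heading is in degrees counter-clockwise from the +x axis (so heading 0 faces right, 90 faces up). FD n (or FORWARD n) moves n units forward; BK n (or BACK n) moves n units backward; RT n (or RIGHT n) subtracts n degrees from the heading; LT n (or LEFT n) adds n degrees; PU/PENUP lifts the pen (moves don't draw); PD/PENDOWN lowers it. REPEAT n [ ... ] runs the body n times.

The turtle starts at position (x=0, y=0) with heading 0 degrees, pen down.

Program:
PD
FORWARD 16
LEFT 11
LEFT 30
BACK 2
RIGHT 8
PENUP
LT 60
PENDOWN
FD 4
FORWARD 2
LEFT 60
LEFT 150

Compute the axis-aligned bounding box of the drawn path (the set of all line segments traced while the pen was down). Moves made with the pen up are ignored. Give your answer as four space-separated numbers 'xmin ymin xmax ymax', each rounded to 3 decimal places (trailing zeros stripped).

Executing turtle program step by step:
Start: pos=(0,0), heading=0, pen down
PD: pen down
FD 16: (0,0) -> (16,0) [heading=0, draw]
LT 11: heading 0 -> 11
LT 30: heading 11 -> 41
BK 2: (16,0) -> (14.491,-1.312) [heading=41, draw]
RT 8: heading 41 -> 33
PU: pen up
LT 60: heading 33 -> 93
PD: pen down
FD 4: (14.491,-1.312) -> (14.281,2.682) [heading=93, draw]
FD 2: (14.281,2.682) -> (14.177,4.68) [heading=93, draw]
LT 60: heading 93 -> 153
LT 150: heading 153 -> 303
Final: pos=(14.177,4.68), heading=303, 4 segment(s) drawn

Segment endpoints: x in {0, 14.177, 14.281, 14.491, 16}, y in {-1.312, 0, 2.682, 4.68}
xmin=0, ymin=-1.312, xmax=16, ymax=4.68

Answer: 0 -1.312 16 4.68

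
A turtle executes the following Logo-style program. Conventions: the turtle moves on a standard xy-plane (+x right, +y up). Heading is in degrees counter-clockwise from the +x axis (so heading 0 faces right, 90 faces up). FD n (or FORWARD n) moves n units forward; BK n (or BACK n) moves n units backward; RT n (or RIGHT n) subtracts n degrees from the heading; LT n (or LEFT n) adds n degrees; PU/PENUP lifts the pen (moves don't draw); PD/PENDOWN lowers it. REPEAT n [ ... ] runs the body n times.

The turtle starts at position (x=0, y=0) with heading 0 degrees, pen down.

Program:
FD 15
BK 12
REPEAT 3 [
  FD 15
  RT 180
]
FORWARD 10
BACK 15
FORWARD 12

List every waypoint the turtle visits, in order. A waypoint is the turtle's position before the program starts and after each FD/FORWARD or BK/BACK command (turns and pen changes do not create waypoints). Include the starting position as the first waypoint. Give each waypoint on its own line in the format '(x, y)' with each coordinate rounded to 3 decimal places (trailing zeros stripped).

Answer: (0, 0)
(15, 0)
(3, 0)
(18, 0)
(3, 0)
(18, 0)
(8, 0)
(23, 0)
(11, 0)

Derivation:
Executing turtle program step by step:
Start: pos=(0,0), heading=0, pen down
FD 15: (0,0) -> (15,0) [heading=0, draw]
BK 12: (15,0) -> (3,0) [heading=0, draw]
REPEAT 3 [
  -- iteration 1/3 --
  FD 15: (3,0) -> (18,0) [heading=0, draw]
  RT 180: heading 0 -> 180
  -- iteration 2/3 --
  FD 15: (18,0) -> (3,0) [heading=180, draw]
  RT 180: heading 180 -> 0
  -- iteration 3/3 --
  FD 15: (3,0) -> (18,0) [heading=0, draw]
  RT 180: heading 0 -> 180
]
FD 10: (18,0) -> (8,0) [heading=180, draw]
BK 15: (8,0) -> (23,0) [heading=180, draw]
FD 12: (23,0) -> (11,0) [heading=180, draw]
Final: pos=(11,0), heading=180, 8 segment(s) drawn
Waypoints (9 total):
(0, 0)
(15, 0)
(3, 0)
(18, 0)
(3, 0)
(18, 0)
(8, 0)
(23, 0)
(11, 0)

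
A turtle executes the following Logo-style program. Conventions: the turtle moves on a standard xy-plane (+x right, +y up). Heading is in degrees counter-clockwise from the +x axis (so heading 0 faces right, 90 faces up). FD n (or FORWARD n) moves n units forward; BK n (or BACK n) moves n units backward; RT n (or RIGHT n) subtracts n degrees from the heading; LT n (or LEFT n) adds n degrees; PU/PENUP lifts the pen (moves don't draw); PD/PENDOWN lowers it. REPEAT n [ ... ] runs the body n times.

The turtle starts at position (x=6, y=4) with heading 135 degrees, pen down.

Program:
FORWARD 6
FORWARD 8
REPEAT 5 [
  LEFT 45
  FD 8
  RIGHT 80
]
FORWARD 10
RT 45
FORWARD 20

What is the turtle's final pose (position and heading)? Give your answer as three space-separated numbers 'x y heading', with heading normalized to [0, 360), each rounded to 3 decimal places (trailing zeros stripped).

Executing turtle program step by step:
Start: pos=(6,4), heading=135, pen down
FD 6: (6,4) -> (1.757,8.243) [heading=135, draw]
FD 8: (1.757,8.243) -> (-3.899,13.899) [heading=135, draw]
REPEAT 5 [
  -- iteration 1/5 --
  LT 45: heading 135 -> 180
  FD 8: (-3.899,13.899) -> (-11.899,13.899) [heading=180, draw]
  RT 80: heading 180 -> 100
  -- iteration 2/5 --
  LT 45: heading 100 -> 145
  FD 8: (-11.899,13.899) -> (-18.453,18.488) [heading=145, draw]
  RT 80: heading 145 -> 65
  -- iteration 3/5 --
  LT 45: heading 65 -> 110
  FD 8: (-18.453,18.488) -> (-21.189,26.006) [heading=110, draw]
  RT 80: heading 110 -> 30
  -- iteration 4/5 --
  LT 45: heading 30 -> 75
  FD 8: (-21.189,26.006) -> (-19.118,33.733) [heading=75, draw]
  RT 80: heading 75 -> 355
  -- iteration 5/5 --
  LT 45: heading 355 -> 40
  FD 8: (-19.118,33.733) -> (-12.99,38.875) [heading=40, draw]
  RT 80: heading 40 -> 320
]
FD 10: (-12.99,38.875) -> (-5.33,32.447) [heading=320, draw]
RT 45: heading 320 -> 275
FD 20: (-5.33,32.447) -> (-3.586,12.524) [heading=275, draw]
Final: pos=(-3.586,12.524), heading=275, 9 segment(s) drawn

Answer: -3.586 12.524 275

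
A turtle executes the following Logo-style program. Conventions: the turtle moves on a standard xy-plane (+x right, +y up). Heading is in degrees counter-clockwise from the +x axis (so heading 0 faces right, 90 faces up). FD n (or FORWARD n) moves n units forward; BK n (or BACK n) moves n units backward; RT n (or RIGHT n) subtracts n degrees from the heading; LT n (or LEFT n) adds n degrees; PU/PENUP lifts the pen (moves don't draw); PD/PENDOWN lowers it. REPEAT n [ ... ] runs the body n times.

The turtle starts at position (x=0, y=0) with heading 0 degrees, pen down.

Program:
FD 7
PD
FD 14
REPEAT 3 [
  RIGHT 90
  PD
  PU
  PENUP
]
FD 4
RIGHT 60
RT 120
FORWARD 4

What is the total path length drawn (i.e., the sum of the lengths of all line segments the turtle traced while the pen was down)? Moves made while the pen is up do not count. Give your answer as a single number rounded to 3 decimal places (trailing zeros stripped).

Answer: 21

Derivation:
Executing turtle program step by step:
Start: pos=(0,0), heading=0, pen down
FD 7: (0,0) -> (7,0) [heading=0, draw]
PD: pen down
FD 14: (7,0) -> (21,0) [heading=0, draw]
REPEAT 3 [
  -- iteration 1/3 --
  RT 90: heading 0 -> 270
  PD: pen down
  PU: pen up
  PU: pen up
  -- iteration 2/3 --
  RT 90: heading 270 -> 180
  PD: pen down
  PU: pen up
  PU: pen up
  -- iteration 3/3 --
  RT 90: heading 180 -> 90
  PD: pen down
  PU: pen up
  PU: pen up
]
FD 4: (21,0) -> (21,4) [heading=90, move]
RT 60: heading 90 -> 30
RT 120: heading 30 -> 270
FD 4: (21,4) -> (21,0) [heading=270, move]
Final: pos=(21,0), heading=270, 2 segment(s) drawn

Segment lengths:
  seg 1: (0,0) -> (7,0), length = 7
  seg 2: (7,0) -> (21,0), length = 14
Total = 21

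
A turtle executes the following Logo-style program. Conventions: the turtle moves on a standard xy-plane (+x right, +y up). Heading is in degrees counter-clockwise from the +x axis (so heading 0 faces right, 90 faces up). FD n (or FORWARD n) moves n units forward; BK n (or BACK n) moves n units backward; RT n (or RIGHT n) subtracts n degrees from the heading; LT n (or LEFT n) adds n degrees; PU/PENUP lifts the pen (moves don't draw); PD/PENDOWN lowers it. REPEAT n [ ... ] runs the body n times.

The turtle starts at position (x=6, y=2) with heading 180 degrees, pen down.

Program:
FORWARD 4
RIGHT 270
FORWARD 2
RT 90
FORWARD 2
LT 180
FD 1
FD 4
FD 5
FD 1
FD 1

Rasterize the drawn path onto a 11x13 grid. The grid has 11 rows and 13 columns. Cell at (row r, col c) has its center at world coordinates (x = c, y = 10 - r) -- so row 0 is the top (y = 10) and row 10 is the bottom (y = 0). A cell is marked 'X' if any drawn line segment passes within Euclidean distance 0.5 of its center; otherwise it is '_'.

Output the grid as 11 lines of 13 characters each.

Segment 0: (6,2) -> (2,2)
Segment 1: (2,2) -> (2,0)
Segment 2: (2,0) -> (0,0)
Segment 3: (0,0) -> (1,0)
Segment 4: (1,0) -> (5,0)
Segment 5: (5,0) -> (10,0)
Segment 6: (10,0) -> (11,0)
Segment 7: (11,0) -> (12,0)

Answer: _____________
_____________
_____________
_____________
_____________
_____________
_____________
_____________
__XXXXX______
__X__________
XXXXXXXXXXXXX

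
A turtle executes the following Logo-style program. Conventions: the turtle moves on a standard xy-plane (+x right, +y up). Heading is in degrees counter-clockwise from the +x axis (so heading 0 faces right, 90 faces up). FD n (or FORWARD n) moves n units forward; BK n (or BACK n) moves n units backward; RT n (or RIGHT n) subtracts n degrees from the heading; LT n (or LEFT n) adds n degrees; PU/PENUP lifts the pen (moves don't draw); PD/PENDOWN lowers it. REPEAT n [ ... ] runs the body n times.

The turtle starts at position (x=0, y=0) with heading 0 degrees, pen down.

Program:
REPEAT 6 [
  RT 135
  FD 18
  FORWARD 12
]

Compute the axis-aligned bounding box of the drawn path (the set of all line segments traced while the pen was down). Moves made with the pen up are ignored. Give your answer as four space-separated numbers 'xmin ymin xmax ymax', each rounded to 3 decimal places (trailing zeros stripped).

Answer: -30 -21.213 0 8.787

Derivation:
Executing turtle program step by step:
Start: pos=(0,0), heading=0, pen down
REPEAT 6 [
  -- iteration 1/6 --
  RT 135: heading 0 -> 225
  FD 18: (0,0) -> (-12.728,-12.728) [heading=225, draw]
  FD 12: (-12.728,-12.728) -> (-21.213,-21.213) [heading=225, draw]
  -- iteration 2/6 --
  RT 135: heading 225 -> 90
  FD 18: (-21.213,-21.213) -> (-21.213,-3.213) [heading=90, draw]
  FD 12: (-21.213,-3.213) -> (-21.213,8.787) [heading=90, draw]
  -- iteration 3/6 --
  RT 135: heading 90 -> 315
  FD 18: (-21.213,8.787) -> (-8.485,-3.941) [heading=315, draw]
  FD 12: (-8.485,-3.941) -> (0,-12.426) [heading=315, draw]
  -- iteration 4/6 --
  RT 135: heading 315 -> 180
  FD 18: (0,-12.426) -> (-18,-12.426) [heading=180, draw]
  FD 12: (-18,-12.426) -> (-30,-12.426) [heading=180, draw]
  -- iteration 5/6 --
  RT 135: heading 180 -> 45
  FD 18: (-30,-12.426) -> (-17.272,0.302) [heading=45, draw]
  FD 12: (-17.272,0.302) -> (-8.787,8.787) [heading=45, draw]
  -- iteration 6/6 --
  RT 135: heading 45 -> 270
  FD 18: (-8.787,8.787) -> (-8.787,-9.213) [heading=270, draw]
  FD 12: (-8.787,-9.213) -> (-8.787,-21.213) [heading=270, draw]
]
Final: pos=(-8.787,-21.213), heading=270, 12 segment(s) drawn

Segment endpoints: x in {-30, -21.213, -21.213, -21.213, -18, -17.272, -12.728, -8.787, -8.787, -8.787, -8.485, 0, 0}, y in {-21.213, -21.213, -12.728, -12.426, -12.426, -12.426, -9.213, -3.941, -3.213, 0, 0.302, 8.787, 8.787}
xmin=-30, ymin=-21.213, xmax=0, ymax=8.787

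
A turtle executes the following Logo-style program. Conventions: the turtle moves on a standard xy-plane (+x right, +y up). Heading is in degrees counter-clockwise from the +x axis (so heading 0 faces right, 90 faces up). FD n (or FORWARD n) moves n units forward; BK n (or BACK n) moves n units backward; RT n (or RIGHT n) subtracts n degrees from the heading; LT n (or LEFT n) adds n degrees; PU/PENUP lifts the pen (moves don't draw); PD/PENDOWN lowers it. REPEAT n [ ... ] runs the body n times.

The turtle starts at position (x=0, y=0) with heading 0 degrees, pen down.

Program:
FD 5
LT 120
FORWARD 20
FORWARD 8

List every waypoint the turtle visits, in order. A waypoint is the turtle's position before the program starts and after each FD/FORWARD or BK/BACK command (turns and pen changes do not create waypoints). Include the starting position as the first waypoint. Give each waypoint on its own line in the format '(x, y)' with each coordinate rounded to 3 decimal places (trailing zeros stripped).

Answer: (0, 0)
(5, 0)
(-5, 17.321)
(-9, 24.249)

Derivation:
Executing turtle program step by step:
Start: pos=(0,0), heading=0, pen down
FD 5: (0,0) -> (5,0) [heading=0, draw]
LT 120: heading 0 -> 120
FD 20: (5,0) -> (-5,17.321) [heading=120, draw]
FD 8: (-5,17.321) -> (-9,24.249) [heading=120, draw]
Final: pos=(-9,24.249), heading=120, 3 segment(s) drawn
Waypoints (4 total):
(0, 0)
(5, 0)
(-5, 17.321)
(-9, 24.249)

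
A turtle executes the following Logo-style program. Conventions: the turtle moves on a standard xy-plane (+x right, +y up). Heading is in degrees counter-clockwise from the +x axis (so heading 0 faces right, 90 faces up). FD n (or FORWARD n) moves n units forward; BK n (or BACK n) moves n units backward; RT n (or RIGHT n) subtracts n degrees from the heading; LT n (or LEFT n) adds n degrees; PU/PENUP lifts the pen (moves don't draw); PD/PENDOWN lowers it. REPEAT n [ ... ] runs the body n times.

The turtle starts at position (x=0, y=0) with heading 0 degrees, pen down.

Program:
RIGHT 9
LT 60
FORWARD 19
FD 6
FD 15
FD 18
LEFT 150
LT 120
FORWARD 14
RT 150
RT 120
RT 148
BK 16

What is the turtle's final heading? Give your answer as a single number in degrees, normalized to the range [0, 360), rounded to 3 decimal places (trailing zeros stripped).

Executing turtle program step by step:
Start: pos=(0,0), heading=0, pen down
RT 9: heading 0 -> 351
LT 60: heading 351 -> 51
FD 19: (0,0) -> (11.957,14.766) [heading=51, draw]
FD 6: (11.957,14.766) -> (15.733,19.429) [heading=51, draw]
FD 15: (15.733,19.429) -> (25.173,31.086) [heading=51, draw]
FD 18: (25.173,31.086) -> (36.501,45.074) [heading=51, draw]
LT 150: heading 51 -> 201
LT 120: heading 201 -> 321
FD 14: (36.501,45.074) -> (47.381,36.264) [heading=321, draw]
RT 150: heading 321 -> 171
RT 120: heading 171 -> 51
RT 148: heading 51 -> 263
BK 16: (47.381,36.264) -> (49.331,52.145) [heading=263, draw]
Final: pos=(49.331,52.145), heading=263, 6 segment(s) drawn

Answer: 263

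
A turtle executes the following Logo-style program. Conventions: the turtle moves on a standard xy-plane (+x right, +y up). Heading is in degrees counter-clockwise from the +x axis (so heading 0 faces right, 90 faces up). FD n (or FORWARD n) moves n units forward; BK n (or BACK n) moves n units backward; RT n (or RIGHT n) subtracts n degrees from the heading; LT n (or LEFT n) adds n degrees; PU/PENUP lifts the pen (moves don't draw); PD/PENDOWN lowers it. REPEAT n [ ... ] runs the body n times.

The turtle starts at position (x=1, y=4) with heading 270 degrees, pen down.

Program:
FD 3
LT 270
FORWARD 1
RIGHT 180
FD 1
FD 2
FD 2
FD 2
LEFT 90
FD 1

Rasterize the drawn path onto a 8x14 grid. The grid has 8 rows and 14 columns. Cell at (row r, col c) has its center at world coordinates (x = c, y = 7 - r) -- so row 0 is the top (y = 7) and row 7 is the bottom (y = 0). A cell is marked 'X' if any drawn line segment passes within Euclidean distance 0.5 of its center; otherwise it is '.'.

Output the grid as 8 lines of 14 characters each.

Answer: ..............
..............
..............
.X............
.X............
.X.....X......
XXXXXXXX......
..............

Derivation:
Segment 0: (1,4) -> (1,1)
Segment 1: (1,1) -> (-0,1)
Segment 2: (-0,1) -> (1,1)
Segment 3: (1,1) -> (3,1)
Segment 4: (3,1) -> (5,1)
Segment 5: (5,1) -> (7,1)
Segment 6: (7,1) -> (7,2)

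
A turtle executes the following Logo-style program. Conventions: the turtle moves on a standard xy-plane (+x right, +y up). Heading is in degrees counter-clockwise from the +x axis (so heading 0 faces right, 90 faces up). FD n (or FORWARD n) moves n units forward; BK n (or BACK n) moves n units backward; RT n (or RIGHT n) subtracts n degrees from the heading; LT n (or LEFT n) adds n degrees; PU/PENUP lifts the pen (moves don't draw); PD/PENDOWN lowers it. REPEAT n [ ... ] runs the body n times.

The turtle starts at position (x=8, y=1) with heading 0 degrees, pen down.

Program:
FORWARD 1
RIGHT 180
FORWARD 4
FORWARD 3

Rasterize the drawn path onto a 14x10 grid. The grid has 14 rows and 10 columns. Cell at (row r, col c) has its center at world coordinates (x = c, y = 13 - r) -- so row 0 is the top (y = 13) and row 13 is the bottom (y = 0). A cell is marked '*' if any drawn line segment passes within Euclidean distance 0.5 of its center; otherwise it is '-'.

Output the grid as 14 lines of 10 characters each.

Segment 0: (8,1) -> (9,1)
Segment 1: (9,1) -> (5,1)
Segment 2: (5,1) -> (2,1)

Answer: ----------
----------
----------
----------
----------
----------
----------
----------
----------
----------
----------
----------
--********
----------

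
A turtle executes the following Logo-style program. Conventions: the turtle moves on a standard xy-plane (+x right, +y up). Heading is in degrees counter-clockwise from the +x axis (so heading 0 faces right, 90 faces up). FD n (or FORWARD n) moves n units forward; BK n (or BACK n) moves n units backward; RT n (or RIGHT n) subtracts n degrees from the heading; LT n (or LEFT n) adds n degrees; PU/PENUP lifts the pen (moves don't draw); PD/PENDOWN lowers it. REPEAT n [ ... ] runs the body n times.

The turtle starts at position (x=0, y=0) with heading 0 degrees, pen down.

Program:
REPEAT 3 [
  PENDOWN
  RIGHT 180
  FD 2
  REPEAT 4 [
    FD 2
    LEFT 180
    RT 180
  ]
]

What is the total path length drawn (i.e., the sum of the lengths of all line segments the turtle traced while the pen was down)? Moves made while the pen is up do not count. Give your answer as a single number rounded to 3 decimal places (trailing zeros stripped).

Answer: 30

Derivation:
Executing turtle program step by step:
Start: pos=(0,0), heading=0, pen down
REPEAT 3 [
  -- iteration 1/3 --
  PD: pen down
  RT 180: heading 0 -> 180
  FD 2: (0,0) -> (-2,0) [heading=180, draw]
  REPEAT 4 [
    -- iteration 1/4 --
    FD 2: (-2,0) -> (-4,0) [heading=180, draw]
    LT 180: heading 180 -> 0
    RT 180: heading 0 -> 180
    -- iteration 2/4 --
    FD 2: (-4,0) -> (-6,0) [heading=180, draw]
    LT 180: heading 180 -> 0
    RT 180: heading 0 -> 180
    -- iteration 3/4 --
    FD 2: (-6,0) -> (-8,0) [heading=180, draw]
    LT 180: heading 180 -> 0
    RT 180: heading 0 -> 180
    -- iteration 4/4 --
    FD 2: (-8,0) -> (-10,0) [heading=180, draw]
    LT 180: heading 180 -> 0
    RT 180: heading 0 -> 180
  ]
  -- iteration 2/3 --
  PD: pen down
  RT 180: heading 180 -> 0
  FD 2: (-10,0) -> (-8,0) [heading=0, draw]
  REPEAT 4 [
    -- iteration 1/4 --
    FD 2: (-8,0) -> (-6,0) [heading=0, draw]
    LT 180: heading 0 -> 180
    RT 180: heading 180 -> 0
    -- iteration 2/4 --
    FD 2: (-6,0) -> (-4,0) [heading=0, draw]
    LT 180: heading 0 -> 180
    RT 180: heading 180 -> 0
    -- iteration 3/4 --
    FD 2: (-4,0) -> (-2,0) [heading=0, draw]
    LT 180: heading 0 -> 180
    RT 180: heading 180 -> 0
    -- iteration 4/4 --
    FD 2: (-2,0) -> (0,0) [heading=0, draw]
    LT 180: heading 0 -> 180
    RT 180: heading 180 -> 0
  ]
  -- iteration 3/3 --
  PD: pen down
  RT 180: heading 0 -> 180
  FD 2: (0,0) -> (-2,0) [heading=180, draw]
  REPEAT 4 [
    -- iteration 1/4 --
    FD 2: (-2,0) -> (-4,0) [heading=180, draw]
    LT 180: heading 180 -> 0
    RT 180: heading 0 -> 180
    -- iteration 2/4 --
    FD 2: (-4,0) -> (-6,0) [heading=180, draw]
    LT 180: heading 180 -> 0
    RT 180: heading 0 -> 180
    -- iteration 3/4 --
    FD 2: (-6,0) -> (-8,0) [heading=180, draw]
    LT 180: heading 180 -> 0
    RT 180: heading 0 -> 180
    -- iteration 4/4 --
    FD 2: (-8,0) -> (-10,0) [heading=180, draw]
    LT 180: heading 180 -> 0
    RT 180: heading 0 -> 180
  ]
]
Final: pos=(-10,0), heading=180, 15 segment(s) drawn

Segment lengths:
  seg 1: (0,0) -> (-2,0), length = 2
  seg 2: (-2,0) -> (-4,0), length = 2
  seg 3: (-4,0) -> (-6,0), length = 2
  seg 4: (-6,0) -> (-8,0), length = 2
  seg 5: (-8,0) -> (-10,0), length = 2
  seg 6: (-10,0) -> (-8,0), length = 2
  seg 7: (-8,0) -> (-6,0), length = 2
  seg 8: (-6,0) -> (-4,0), length = 2
  seg 9: (-4,0) -> (-2,0), length = 2
  seg 10: (-2,0) -> (0,0), length = 2
  seg 11: (0,0) -> (-2,0), length = 2
  seg 12: (-2,0) -> (-4,0), length = 2
  seg 13: (-4,0) -> (-6,0), length = 2
  seg 14: (-6,0) -> (-8,0), length = 2
  seg 15: (-8,0) -> (-10,0), length = 2
Total = 30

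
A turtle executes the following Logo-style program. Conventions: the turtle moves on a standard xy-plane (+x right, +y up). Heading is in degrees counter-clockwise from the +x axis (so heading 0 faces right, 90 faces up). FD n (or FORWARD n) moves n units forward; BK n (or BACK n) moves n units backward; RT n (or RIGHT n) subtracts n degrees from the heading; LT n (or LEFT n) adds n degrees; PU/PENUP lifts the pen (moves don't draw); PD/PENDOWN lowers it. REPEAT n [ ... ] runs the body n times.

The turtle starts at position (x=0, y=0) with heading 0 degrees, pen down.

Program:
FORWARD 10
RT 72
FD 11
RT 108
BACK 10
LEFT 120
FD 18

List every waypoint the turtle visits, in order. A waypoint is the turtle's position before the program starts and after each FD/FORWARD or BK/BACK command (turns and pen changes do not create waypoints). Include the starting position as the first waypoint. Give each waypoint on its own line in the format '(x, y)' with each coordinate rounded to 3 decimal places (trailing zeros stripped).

Executing turtle program step by step:
Start: pos=(0,0), heading=0, pen down
FD 10: (0,0) -> (10,0) [heading=0, draw]
RT 72: heading 0 -> 288
FD 11: (10,0) -> (13.399,-10.462) [heading=288, draw]
RT 108: heading 288 -> 180
BK 10: (13.399,-10.462) -> (23.399,-10.462) [heading=180, draw]
LT 120: heading 180 -> 300
FD 18: (23.399,-10.462) -> (32.399,-26.05) [heading=300, draw]
Final: pos=(32.399,-26.05), heading=300, 4 segment(s) drawn
Waypoints (5 total):
(0, 0)
(10, 0)
(13.399, -10.462)
(23.399, -10.462)
(32.399, -26.05)

Answer: (0, 0)
(10, 0)
(13.399, -10.462)
(23.399, -10.462)
(32.399, -26.05)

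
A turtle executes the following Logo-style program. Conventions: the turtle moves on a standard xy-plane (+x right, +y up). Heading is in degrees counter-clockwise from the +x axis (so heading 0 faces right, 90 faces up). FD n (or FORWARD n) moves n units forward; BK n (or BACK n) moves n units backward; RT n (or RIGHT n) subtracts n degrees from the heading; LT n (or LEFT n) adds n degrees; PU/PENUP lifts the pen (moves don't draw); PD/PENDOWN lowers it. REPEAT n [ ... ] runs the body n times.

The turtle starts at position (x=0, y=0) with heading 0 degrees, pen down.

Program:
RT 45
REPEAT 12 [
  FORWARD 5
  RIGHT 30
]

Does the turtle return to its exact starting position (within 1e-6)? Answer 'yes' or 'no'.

Executing turtle program step by step:
Start: pos=(0,0), heading=0, pen down
RT 45: heading 0 -> 315
REPEAT 12 [
  -- iteration 1/12 --
  FD 5: (0,0) -> (3.536,-3.536) [heading=315, draw]
  RT 30: heading 315 -> 285
  -- iteration 2/12 --
  FD 5: (3.536,-3.536) -> (4.83,-8.365) [heading=285, draw]
  RT 30: heading 285 -> 255
  -- iteration 3/12 --
  FD 5: (4.83,-8.365) -> (3.536,-13.195) [heading=255, draw]
  RT 30: heading 255 -> 225
  -- iteration 4/12 --
  FD 5: (3.536,-13.195) -> (0,-16.73) [heading=225, draw]
  RT 30: heading 225 -> 195
  -- iteration 5/12 --
  FD 5: (0,-16.73) -> (-4.83,-18.024) [heading=195, draw]
  RT 30: heading 195 -> 165
  -- iteration 6/12 --
  FD 5: (-4.83,-18.024) -> (-9.659,-16.73) [heading=165, draw]
  RT 30: heading 165 -> 135
  -- iteration 7/12 --
  FD 5: (-9.659,-16.73) -> (-13.195,-13.195) [heading=135, draw]
  RT 30: heading 135 -> 105
  -- iteration 8/12 --
  FD 5: (-13.195,-13.195) -> (-14.489,-8.365) [heading=105, draw]
  RT 30: heading 105 -> 75
  -- iteration 9/12 --
  FD 5: (-14.489,-8.365) -> (-13.195,-3.536) [heading=75, draw]
  RT 30: heading 75 -> 45
  -- iteration 10/12 --
  FD 5: (-13.195,-3.536) -> (-9.659,0) [heading=45, draw]
  RT 30: heading 45 -> 15
  -- iteration 11/12 --
  FD 5: (-9.659,0) -> (-4.83,1.294) [heading=15, draw]
  RT 30: heading 15 -> 345
  -- iteration 12/12 --
  FD 5: (-4.83,1.294) -> (0,0) [heading=345, draw]
  RT 30: heading 345 -> 315
]
Final: pos=(0,0), heading=315, 12 segment(s) drawn

Start position: (0, 0)
Final position: (0, 0)
Distance = 0; < 1e-6 -> CLOSED

Answer: yes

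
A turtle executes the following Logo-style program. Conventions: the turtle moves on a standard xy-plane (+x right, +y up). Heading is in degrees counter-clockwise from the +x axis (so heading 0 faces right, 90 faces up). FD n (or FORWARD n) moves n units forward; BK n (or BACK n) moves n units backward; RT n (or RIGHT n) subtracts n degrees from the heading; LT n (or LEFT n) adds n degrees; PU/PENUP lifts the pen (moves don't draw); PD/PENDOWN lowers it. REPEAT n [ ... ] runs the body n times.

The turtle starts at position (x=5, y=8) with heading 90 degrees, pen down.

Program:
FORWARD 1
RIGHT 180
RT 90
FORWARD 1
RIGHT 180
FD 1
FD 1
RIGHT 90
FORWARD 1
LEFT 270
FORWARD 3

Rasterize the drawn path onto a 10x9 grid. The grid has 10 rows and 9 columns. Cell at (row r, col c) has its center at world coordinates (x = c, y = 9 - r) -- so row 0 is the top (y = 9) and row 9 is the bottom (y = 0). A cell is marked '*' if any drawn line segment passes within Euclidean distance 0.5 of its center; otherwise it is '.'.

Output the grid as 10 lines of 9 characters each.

Answer: ....***..
...****..
.........
.........
.........
.........
.........
.........
.........
.........

Derivation:
Segment 0: (5,8) -> (5,9)
Segment 1: (5,9) -> (4,9)
Segment 2: (4,9) -> (5,9)
Segment 3: (5,9) -> (6,9)
Segment 4: (6,9) -> (6,8)
Segment 5: (6,8) -> (3,8)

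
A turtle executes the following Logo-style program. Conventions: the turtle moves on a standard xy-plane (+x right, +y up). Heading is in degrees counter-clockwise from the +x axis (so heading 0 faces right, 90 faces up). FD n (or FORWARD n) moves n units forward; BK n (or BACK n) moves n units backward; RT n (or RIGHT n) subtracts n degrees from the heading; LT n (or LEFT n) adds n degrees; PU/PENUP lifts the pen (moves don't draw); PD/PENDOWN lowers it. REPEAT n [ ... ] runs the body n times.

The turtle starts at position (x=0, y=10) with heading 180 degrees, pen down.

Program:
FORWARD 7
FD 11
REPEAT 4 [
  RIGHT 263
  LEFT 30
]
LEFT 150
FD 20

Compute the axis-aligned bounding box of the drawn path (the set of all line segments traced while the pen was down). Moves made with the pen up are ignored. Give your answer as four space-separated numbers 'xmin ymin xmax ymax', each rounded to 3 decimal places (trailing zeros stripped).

Executing turtle program step by step:
Start: pos=(0,10), heading=180, pen down
FD 7: (0,10) -> (-7,10) [heading=180, draw]
FD 11: (-7,10) -> (-18,10) [heading=180, draw]
REPEAT 4 [
  -- iteration 1/4 --
  RT 263: heading 180 -> 277
  LT 30: heading 277 -> 307
  -- iteration 2/4 --
  RT 263: heading 307 -> 44
  LT 30: heading 44 -> 74
  -- iteration 3/4 --
  RT 263: heading 74 -> 171
  LT 30: heading 171 -> 201
  -- iteration 4/4 --
  RT 263: heading 201 -> 298
  LT 30: heading 298 -> 328
]
LT 150: heading 328 -> 118
FD 20: (-18,10) -> (-27.389,27.659) [heading=118, draw]
Final: pos=(-27.389,27.659), heading=118, 3 segment(s) drawn

Segment endpoints: x in {-27.389, -18, -7, 0}, y in {10, 10, 27.659}
xmin=-27.389, ymin=10, xmax=0, ymax=27.659

Answer: -27.389 10 0 27.659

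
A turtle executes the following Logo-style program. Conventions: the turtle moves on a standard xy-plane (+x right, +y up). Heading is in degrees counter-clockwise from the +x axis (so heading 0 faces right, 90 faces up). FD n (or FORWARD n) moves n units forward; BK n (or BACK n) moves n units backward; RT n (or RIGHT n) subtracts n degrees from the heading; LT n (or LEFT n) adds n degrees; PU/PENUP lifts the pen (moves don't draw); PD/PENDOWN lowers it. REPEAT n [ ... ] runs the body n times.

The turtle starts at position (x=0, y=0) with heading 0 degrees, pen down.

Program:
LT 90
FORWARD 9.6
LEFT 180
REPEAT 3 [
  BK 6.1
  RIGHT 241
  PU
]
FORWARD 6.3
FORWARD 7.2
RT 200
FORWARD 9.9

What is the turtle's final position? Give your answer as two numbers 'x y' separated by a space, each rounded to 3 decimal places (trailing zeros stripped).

Answer: 3 5.142

Derivation:
Executing turtle program step by step:
Start: pos=(0,0), heading=0, pen down
LT 90: heading 0 -> 90
FD 9.6: (0,0) -> (0,9.6) [heading=90, draw]
LT 180: heading 90 -> 270
REPEAT 3 [
  -- iteration 1/3 --
  BK 6.1: (0,9.6) -> (0,15.7) [heading=270, draw]
  RT 241: heading 270 -> 29
  PU: pen up
  -- iteration 2/3 --
  BK 6.1: (0,15.7) -> (-5.335,12.743) [heading=29, move]
  RT 241: heading 29 -> 148
  PU: pen up
  -- iteration 3/3 --
  BK 6.1: (-5.335,12.743) -> (-0.162,9.51) [heading=148, move]
  RT 241: heading 148 -> 267
  PU: pen up
]
FD 6.3: (-0.162,9.51) -> (-0.492,3.219) [heading=267, move]
FD 7.2: (-0.492,3.219) -> (-0.869,-3.971) [heading=267, move]
RT 200: heading 267 -> 67
FD 9.9: (-0.869,-3.971) -> (3,5.142) [heading=67, move]
Final: pos=(3,5.142), heading=67, 2 segment(s) drawn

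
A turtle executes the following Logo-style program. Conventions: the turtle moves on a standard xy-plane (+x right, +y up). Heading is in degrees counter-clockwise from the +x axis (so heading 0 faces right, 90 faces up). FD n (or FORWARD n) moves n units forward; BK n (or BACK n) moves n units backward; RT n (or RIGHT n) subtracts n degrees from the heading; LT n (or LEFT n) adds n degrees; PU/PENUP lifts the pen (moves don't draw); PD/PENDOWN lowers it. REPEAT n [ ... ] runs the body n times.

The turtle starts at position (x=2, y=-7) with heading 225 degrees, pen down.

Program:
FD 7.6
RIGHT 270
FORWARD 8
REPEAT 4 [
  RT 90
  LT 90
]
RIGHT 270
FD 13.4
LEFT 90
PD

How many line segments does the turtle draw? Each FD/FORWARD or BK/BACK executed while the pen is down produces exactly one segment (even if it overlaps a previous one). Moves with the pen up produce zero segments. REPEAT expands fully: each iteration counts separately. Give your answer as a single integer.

Executing turtle program step by step:
Start: pos=(2,-7), heading=225, pen down
FD 7.6: (2,-7) -> (-3.374,-12.374) [heading=225, draw]
RT 270: heading 225 -> 315
FD 8: (-3.374,-12.374) -> (2.283,-18.031) [heading=315, draw]
REPEAT 4 [
  -- iteration 1/4 --
  RT 90: heading 315 -> 225
  LT 90: heading 225 -> 315
  -- iteration 2/4 --
  RT 90: heading 315 -> 225
  LT 90: heading 225 -> 315
  -- iteration 3/4 --
  RT 90: heading 315 -> 225
  LT 90: heading 225 -> 315
  -- iteration 4/4 --
  RT 90: heading 315 -> 225
  LT 90: heading 225 -> 315
]
RT 270: heading 315 -> 45
FD 13.4: (2.283,-18.031) -> (11.758,-8.556) [heading=45, draw]
LT 90: heading 45 -> 135
PD: pen down
Final: pos=(11.758,-8.556), heading=135, 3 segment(s) drawn
Segments drawn: 3

Answer: 3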